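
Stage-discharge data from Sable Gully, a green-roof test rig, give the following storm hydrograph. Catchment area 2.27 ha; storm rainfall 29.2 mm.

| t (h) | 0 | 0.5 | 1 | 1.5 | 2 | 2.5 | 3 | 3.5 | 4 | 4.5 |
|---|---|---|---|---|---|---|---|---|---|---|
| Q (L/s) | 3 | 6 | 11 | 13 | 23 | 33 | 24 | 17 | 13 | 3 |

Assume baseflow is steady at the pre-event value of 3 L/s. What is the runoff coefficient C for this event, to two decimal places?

C ≈ 0.32

ΣQ_DR = 116.0 L/s; V = ΣQ_DR·Δt = 2.088 × 10^5 L.
Runoff depth d = V / A = 9.198 mm.
C = d / P = 9.198 / 29.2 = 0.32.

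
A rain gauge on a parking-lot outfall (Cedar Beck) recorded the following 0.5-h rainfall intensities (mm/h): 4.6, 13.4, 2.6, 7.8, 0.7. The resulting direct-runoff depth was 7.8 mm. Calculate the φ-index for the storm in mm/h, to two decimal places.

Only the 3 blocks with intensity above φ contribute runoff: 4.6, 13.4, 7.8 mm/h.
Σ(I−φ)·Δt = d  ⇒  (4.6+13.4+7.8 − 3φ)·0.5 = 7.8
φ = (25.80 − 7.8/0.5) / 3 = 3.40 mm/h.

φ ≈ 3.40 mm/h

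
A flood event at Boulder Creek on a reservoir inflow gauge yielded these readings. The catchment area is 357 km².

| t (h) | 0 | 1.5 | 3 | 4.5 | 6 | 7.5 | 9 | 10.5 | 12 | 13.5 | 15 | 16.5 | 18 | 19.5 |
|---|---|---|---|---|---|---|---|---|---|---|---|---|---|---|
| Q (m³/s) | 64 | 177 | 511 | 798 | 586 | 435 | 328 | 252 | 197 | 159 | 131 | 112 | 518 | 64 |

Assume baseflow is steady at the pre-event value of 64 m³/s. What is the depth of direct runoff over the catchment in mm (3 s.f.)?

d ≈ 52.0 mm

Direct runoff: 0.0, 113.0, 447.0, 734.0, 522.0, 371.0, 264.0, 188.0, 133.0, 95.0, 67.0, 48.0, 454.0, 0.0 m³/s; ΣQ_DR = 3436 m³/s.
V = ΣQ_DR · Δt = 3436 × 5400 s = 1.855 × 10^7 m³.
Over A = 357 km², depth = V / A = 52.0 mm.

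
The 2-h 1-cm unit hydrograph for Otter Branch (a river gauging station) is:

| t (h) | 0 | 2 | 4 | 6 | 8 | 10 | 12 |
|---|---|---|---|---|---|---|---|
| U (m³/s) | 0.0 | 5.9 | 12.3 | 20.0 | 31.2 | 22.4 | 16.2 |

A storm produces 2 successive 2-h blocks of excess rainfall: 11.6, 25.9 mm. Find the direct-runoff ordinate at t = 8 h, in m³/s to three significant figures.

Q ≈ 88.0 m³/s

By discrete convolution, Q_j = Σ (P_i / 10 mm) · U_{j−i}.
At t = 8 h (j=4): Q = (11.6/10)·31.2 + (25.9/10)·20.0 = 88.0 m³/s.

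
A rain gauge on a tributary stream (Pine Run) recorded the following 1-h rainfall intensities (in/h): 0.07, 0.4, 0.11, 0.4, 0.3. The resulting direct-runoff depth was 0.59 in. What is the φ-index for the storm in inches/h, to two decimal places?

φ ≈ 0.17 in/h

Only the 3 blocks with intensity above φ contribute runoff: 0.4, 0.4, 0.3 in/h.
Σ(I−φ)·Δt = d  ⇒  (0.4+0.4+0.3 − 3φ)·1 = 0.59
φ = (1.100 − 0.59/1) / 3 = 0.17 in/h.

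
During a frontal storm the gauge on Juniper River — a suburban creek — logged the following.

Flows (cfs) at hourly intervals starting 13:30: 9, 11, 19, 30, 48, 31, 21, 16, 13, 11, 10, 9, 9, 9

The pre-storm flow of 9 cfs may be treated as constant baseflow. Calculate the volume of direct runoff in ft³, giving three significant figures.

Direct-runoff ordinates (Q − Q_b): 0.0, 2.0, 10.0, 21.0, 39.0, 22.0, 12.0, 7.0, 4.0, 2.0, 1.0, 0.0, 0.0, 0.0 cfs.
ΣQ_DR = 120.0 cfs.
With Δt = 1 h = 3600 s, V = ΣQ_DR · Δt = 120.0 × 3600 = 4.32 × 10^5 ft³.

V ≈ 4.32 × 10^5 ft³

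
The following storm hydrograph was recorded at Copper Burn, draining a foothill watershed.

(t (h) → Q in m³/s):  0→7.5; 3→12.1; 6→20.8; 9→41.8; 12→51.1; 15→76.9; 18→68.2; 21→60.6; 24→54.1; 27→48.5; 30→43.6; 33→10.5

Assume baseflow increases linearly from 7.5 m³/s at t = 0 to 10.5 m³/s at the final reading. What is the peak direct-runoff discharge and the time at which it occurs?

Subtracting baseflow gives direct-runoff ordinates: 0.00, 4.33, 12.75, 33.48, 42.51, 68.04, 59.06, 51.19, 44.42, 38.55, 33.37, 0.00 m³/s.
The maximum is 68.04 m³/s, occurring at the reading for t = 15 h.

Q_p = 68.04 m³/s at t = 15 h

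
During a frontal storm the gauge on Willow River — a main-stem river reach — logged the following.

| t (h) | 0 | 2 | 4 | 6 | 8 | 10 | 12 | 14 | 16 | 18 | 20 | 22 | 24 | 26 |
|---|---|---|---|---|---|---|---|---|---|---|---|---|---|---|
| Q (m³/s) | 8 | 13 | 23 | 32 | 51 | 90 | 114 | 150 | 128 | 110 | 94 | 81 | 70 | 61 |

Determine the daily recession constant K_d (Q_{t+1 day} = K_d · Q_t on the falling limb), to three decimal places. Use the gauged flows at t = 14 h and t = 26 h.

K_d ≈ 0.165

Between t = 14 h and t = 26 h the flow falls from 150 to 61 m³/s over 6×2 h = 12 h.
Per-interval ratio K = (61/150)^(1/6) = 0.8607; K_d = K^(24/2) = 0.165.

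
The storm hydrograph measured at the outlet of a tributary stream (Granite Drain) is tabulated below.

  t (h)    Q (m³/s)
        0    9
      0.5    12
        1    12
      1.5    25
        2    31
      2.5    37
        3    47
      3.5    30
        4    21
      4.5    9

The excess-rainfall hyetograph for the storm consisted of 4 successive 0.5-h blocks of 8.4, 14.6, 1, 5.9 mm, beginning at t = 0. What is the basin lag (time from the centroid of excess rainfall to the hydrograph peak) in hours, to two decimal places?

Centroid of excess rainfall: t_c = Σ P_i·t̄_i / ΣP_i = 0.8236 h (block centres at 0.25, 0.75, 1.25, 1.75 h).
Hydrograph peak occurs at t = 3 h, so basin lag t_L = 3 − 0.8236 = 2.18 h.

t_L ≈ 2.18 h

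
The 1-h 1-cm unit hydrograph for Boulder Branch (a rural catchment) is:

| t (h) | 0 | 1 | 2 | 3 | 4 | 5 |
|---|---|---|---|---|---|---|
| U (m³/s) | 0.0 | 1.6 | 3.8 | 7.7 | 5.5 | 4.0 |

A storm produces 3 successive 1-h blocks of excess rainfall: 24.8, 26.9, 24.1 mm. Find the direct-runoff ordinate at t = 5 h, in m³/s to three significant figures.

By discrete convolution, Q_j = Σ (P_i / 10 mm) · U_{j−i}.
At t = 5 h (j=5): Q = (24.8/10)·4.0 + (26.9/10)·5.5 + (24.1/10)·7.7 = 43.3 m³/s.

Q ≈ 43.3 m³/s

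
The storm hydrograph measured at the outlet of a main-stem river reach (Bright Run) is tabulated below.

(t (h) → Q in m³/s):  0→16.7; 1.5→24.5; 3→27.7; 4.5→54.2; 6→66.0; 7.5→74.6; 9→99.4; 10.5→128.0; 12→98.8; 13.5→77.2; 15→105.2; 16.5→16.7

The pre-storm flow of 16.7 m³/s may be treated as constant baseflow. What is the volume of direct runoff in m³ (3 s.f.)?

Direct-runoff ordinates (Q − Q_b): 0.0, 7.8, 11.0, 37.5, 49.3, 57.9, 82.7, 111.3, 82.1, 60.5, 88.5, 0.0 m³/s.
ΣQ_DR = 588.6 m³/s.
With Δt = 1.5 h = 5400 s, V = ΣQ_DR · Δt = 588.6 × 5400 = 3.18 × 10^6 m³.

V ≈ 3.18 × 10^6 m³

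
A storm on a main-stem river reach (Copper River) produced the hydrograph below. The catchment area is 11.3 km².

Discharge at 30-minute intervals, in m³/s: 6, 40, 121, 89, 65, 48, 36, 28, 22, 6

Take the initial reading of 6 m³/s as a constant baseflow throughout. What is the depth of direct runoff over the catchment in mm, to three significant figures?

d ≈ 63.9 mm

Direct runoff: 0.0, 34.0, 115.0, 83.0, 59.0, 42.0, 30.0, 22.0, 16.0, 0.0 m³/s; ΣQ_DR = 401.0 m³/s.
V = ΣQ_DR · Δt = 401.0 × 1800 s = 7.218 × 10^5 m³.
Over A = 11.3 km², depth = V / A = 63.9 mm.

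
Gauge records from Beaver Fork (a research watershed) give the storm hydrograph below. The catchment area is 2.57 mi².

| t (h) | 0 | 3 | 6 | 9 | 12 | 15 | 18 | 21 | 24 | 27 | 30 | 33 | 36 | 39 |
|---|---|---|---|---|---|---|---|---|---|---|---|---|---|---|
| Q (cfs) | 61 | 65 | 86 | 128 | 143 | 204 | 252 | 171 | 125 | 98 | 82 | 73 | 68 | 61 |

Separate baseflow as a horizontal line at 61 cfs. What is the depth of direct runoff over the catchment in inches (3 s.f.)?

d ≈ 1.38 in

Direct runoff: 0.0, 4.0, 25.0, 67.0, 82.0, 143.0, 191.0, 110.0, 64.0, 37.0, 21.0, 12.0, 7.0, 0.0 cfs; ΣQ_DR = 763.0 cfs.
V = ΣQ_DR · Δt = 763.0 × 10800 s = 8.240 × 10^6 ft³.
Over A = 2.57 mi², depth = V / A = 1.38 in.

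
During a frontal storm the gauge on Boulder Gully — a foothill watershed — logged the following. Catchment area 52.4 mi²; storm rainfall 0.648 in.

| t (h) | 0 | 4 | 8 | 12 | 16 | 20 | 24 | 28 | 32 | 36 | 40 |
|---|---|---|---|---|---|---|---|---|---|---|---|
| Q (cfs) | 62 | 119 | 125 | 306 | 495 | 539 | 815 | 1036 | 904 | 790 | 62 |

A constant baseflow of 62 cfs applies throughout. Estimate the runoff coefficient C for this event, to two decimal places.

C ≈ 0.83

ΣQ_DR = 4571 cfs; V = ΣQ_DR·Δt = 6.582 × 10^7 ft³.
Runoff depth d = V / A = 0.5407 in.
C = d / P = 0.5407 / 0.648 = 0.83.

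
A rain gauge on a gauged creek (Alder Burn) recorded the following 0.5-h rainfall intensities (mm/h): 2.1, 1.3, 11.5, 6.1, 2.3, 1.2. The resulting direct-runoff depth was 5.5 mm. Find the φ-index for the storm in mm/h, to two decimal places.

φ ≈ 3.30 mm/h

Only the 2 blocks with intensity above φ contribute runoff: 11.5, 6.1 mm/h.
Σ(I−φ)·Δt = d  ⇒  (11.5+6.1 − 2φ)·0.5 = 5.5
φ = (17.60 − 5.5/0.5) / 2 = 3.30 mm/h.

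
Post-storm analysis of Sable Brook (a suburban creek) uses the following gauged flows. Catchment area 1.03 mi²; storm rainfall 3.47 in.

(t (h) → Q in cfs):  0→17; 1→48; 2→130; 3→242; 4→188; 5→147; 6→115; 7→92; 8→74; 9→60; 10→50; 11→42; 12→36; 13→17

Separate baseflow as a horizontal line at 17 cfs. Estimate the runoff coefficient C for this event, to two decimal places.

C ≈ 0.44

ΣQ_DR = 1020 cfs; V = ΣQ_DR·Δt = 3.672 × 10^6 ft³.
Runoff depth d = V / A = 1.535 in.
C = d / P = 1.535 / 3.47 = 0.44.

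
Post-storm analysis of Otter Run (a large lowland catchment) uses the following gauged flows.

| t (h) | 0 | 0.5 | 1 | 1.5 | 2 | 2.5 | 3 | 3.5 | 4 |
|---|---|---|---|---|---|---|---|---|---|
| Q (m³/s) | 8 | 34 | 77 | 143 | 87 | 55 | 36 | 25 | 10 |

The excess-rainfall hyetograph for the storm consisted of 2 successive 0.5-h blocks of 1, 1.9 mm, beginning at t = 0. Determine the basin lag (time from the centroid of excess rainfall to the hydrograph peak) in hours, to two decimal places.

t_L ≈ 0.92 h

Centroid of excess rainfall: t_c = Σ P_i·t̄_i / ΣP_i = 0.5776 h (block centres at 0.25, 0.75 h).
Hydrograph peak occurs at t = 1.5 h, so basin lag t_L = 1.5 − 0.5776 = 0.92 h.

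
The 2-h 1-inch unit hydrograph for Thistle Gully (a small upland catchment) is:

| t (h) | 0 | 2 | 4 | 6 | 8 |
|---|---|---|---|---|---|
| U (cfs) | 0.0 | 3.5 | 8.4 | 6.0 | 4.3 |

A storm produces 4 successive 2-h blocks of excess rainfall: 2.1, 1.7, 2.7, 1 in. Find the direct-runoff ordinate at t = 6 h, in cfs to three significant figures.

Q ≈ 36.3 cfs

By discrete convolution, Q_j = Σ (P_i / 1 in) · U_{j−i}.
At t = 6 h (j=3): Q = (2.1/1)·6.0 + (1.7/1)·8.4 + (2.7/1)·3.5 + (1/1)·0.0 = 36.3 cfs.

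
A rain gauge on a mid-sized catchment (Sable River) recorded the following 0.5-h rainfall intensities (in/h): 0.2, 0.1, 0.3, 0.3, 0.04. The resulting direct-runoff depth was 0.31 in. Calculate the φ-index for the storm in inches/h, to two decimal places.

φ ≈ 0.07 in/h

Only the 4 blocks with intensity above φ contribute runoff: 0.2, 0.1, 0.3, 0.3 in/h.
Σ(I−φ)·Δt = d  ⇒  (0.2+0.1+0.3+0.3 − 4φ)·0.5 = 0.31
φ = (0.9000 − 0.31/0.5) / 4 = 0.07 in/h.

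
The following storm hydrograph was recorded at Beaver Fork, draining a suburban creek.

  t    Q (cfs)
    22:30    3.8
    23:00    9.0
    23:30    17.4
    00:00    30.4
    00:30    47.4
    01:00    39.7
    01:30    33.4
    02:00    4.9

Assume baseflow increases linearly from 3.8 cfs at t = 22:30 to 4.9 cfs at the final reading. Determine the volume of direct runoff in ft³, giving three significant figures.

V ≈ 2.72 × 10^5 ft³

Direct-runoff ordinates (Q − Q_b): 0.00, 5.04, 13.29, 26.13, 42.97, 35.11, 28.66, 0.00 cfs.
ΣQ_DR = 151.2 cfs.
With Δt = 0.5 h = 1800 s, V = ΣQ_DR · Δt = 151.2 × 1800 = 2.72 × 10^5 ft³.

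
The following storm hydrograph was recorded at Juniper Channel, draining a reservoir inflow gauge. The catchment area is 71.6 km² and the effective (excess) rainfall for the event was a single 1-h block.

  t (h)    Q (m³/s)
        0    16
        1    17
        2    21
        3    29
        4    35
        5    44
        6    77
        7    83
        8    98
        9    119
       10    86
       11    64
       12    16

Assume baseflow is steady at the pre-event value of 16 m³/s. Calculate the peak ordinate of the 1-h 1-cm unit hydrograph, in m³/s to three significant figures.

U_p ≈ 41.2 m³/s

Direct runoff: 0.0, 1.0, 5.0, 13.0, 19.0, 28.0, 61.0, 67.0, 82.0, 103.0, 70.0, 48.0, 0.0 m³/s; ΣQ_DR = 497.0 m³/s, peak = 103.0 m³/s.
Runoff depth d = ΣQ_DR·Δt / A = 497.0 × 3600 / (71.6 km²) = 24.99 mm.
The 1-cm UH is the DRH scaled by (10 mm)/d, so U_p = 103.0 × 10/24.99 = 41.2 m³/s.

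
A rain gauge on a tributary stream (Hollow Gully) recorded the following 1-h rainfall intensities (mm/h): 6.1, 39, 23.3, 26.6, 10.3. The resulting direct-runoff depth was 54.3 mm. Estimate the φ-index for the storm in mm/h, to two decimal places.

φ ≈ 11.53 mm/h

Only the 3 blocks with intensity above φ contribute runoff: 39, 23.3, 26.6 mm/h.
Σ(I−φ)·Δt = d  ⇒  (39+23.3+26.6 − 3φ)·1 = 54.3
φ = (88.90 − 54.3/1) / 3 = 11.53 mm/h.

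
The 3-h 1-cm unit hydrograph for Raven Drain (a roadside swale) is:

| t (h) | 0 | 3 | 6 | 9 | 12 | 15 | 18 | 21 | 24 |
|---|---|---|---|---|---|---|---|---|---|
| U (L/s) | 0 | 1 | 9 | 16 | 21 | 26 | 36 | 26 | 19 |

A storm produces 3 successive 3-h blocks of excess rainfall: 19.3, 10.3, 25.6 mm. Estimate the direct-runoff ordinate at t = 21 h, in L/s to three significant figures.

Q ≈ 154 L/s

By discrete convolution, Q_j = Σ (P_i / 10 mm) · U_{j−i}.
At t = 21 h (j=7): Q = (19.3/10)·26 + (10.3/10)·36 + (25.6/10)·26 = 154 L/s.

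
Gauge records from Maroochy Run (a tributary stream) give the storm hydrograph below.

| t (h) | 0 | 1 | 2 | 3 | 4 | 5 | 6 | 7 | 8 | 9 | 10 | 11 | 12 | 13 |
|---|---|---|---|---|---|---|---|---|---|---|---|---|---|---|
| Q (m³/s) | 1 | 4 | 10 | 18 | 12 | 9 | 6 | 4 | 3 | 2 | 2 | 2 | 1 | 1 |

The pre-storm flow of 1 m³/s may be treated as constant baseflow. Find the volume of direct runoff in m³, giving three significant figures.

V ≈ 2.20 × 10^5 m³

Direct-runoff ordinates (Q − Q_b): 0.0, 3.0, 9.0, 17.0, 11.0, 8.0, 5.0, 3.0, 2.0, 1.0, 1.0, 1.0, 0.0, 0.0 m³/s.
ΣQ_DR = 61.00 m³/s.
With Δt = 1 h = 3600 s, V = ΣQ_DR · Δt = 61.00 × 3600 = 2.20 × 10^5 m³.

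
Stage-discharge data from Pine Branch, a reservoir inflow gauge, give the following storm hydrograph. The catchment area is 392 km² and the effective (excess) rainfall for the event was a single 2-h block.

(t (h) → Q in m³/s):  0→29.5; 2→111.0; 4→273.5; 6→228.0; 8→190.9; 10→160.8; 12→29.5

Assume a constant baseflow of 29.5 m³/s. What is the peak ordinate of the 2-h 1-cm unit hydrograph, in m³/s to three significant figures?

Direct runoff: 0.0, 81.5, 244.0, 198.5, 161.4, 131.3, 0.0 m³/s; ΣQ_DR = 816.7 m³/s, peak = 244.0 m³/s.
Runoff depth d = ΣQ_DR·Δt / A = 816.7 × 7200 / (392 km²) = 15.00 mm.
The 1-cm UH is the DRH scaled by (10 mm)/d, so U_p = 244.0 × 10/15.00 = 163 m³/s.

U_p ≈ 163 m³/s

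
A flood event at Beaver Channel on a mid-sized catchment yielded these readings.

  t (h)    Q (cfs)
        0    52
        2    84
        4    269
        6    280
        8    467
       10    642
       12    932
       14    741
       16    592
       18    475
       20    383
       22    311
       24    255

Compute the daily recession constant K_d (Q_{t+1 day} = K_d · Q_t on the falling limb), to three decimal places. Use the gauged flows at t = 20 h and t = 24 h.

Between t = 20 h and t = 24 h the flow falls from 383 to 255 cfs over 2×2 h = 4 h.
Per-interval ratio K = (255/383)^(1/2) = 0.8160; K_d = K^(24/2) = 0.087.

K_d ≈ 0.087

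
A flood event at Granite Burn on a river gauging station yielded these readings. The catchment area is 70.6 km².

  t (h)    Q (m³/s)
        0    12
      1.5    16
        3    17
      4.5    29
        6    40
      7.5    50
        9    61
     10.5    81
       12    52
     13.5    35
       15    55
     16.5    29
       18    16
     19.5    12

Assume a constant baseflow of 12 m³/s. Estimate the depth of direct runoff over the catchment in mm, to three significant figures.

Direct runoff: 0.0, 4.0, 5.0, 17.0, 28.0, 38.0, 49.0, 69.0, 40.0, 23.0, 43.0, 17.0, 4.0, 0.0 m³/s; ΣQ_DR = 337.0 m³/s.
V = ΣQ_DR · Δt = 337.0 × 5400 s = 1.820 × 10^6 m³.
Over A = 70.6 km², depth = V / A = 25.8 mm.

d ≈ 25.8 mm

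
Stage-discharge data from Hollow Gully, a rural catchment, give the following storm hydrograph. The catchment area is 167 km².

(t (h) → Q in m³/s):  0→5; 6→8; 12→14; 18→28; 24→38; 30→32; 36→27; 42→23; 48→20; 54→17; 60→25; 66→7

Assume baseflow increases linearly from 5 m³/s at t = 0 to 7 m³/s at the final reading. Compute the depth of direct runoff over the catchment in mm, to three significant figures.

d ≈ 22.2 mm

Direct runoff: 0.00, 2.82, 8.64, 22.45, 32.27, 26.09, 20.91, 16.73, 13.55, 10.36, 18.18, 0.00 m³/s; ΣQ_DR = 172.0 m³/s.
V = ΣQ_DR · Δt = 172.0 × 21600 s = 3.715 × 10^6 m³.
Over A = 167 km², depth = V / A = 22.2 mm.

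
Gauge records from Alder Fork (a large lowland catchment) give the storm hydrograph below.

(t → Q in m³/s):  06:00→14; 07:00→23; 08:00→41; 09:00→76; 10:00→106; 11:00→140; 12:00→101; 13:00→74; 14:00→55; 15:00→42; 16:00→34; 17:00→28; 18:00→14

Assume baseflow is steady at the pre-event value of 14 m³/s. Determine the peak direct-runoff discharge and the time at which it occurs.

Q_p = 126.0 m³/s at t = 11:00

Subtracting baseflow gives direct-runoff ordinates: 0.0, 9.0, 27.0, 62.0, 92.0, 126.0, 87.0, 60.0, 41.0, 28.0, 20.0, 14.0, 0.0 m³/s.
The maximum is 126.0 m³/s, occurring at the reading for t = 11:00.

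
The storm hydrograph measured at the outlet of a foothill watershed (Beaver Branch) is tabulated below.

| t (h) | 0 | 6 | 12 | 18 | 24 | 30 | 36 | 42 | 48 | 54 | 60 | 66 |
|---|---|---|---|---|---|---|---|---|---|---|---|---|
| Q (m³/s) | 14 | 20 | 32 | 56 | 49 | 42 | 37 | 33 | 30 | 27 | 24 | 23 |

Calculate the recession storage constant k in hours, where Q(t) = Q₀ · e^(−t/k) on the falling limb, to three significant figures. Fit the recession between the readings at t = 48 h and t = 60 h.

k ≈ 53.8 h

On the falling limb, Q drops from 30 to 24 m³/s between t = 48 h and t = 60 h (Δt = 12 h).
k = −Δt / ln(Q₂/Q₁) = −12 / ln(24/30) = 53.8 h.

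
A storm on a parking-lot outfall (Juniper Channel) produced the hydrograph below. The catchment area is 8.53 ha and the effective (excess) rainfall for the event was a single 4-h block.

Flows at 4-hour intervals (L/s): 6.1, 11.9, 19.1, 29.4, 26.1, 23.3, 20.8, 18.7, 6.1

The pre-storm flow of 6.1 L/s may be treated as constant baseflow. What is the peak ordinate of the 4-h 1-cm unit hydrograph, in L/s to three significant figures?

Direct runoff: 0.0, 5.8, 13.0, 23.3, 20.0, 17.2, 14.7, 12.6, 0.0 L/s; ΣQ_DR = 106.6 L/s, peak = 23.3 L/s.
Runoff depth d = ΣQ_DR·Δt / A = 106.6 × 14400 / (8.53 ha) = 18.00 mm.
The 1-cm UH is the DRH scaled by (10 mm)/d, so U_p = 23.3 × 10/18.00 = 12.9 L/s.

U_p ≈ 12.9 L/s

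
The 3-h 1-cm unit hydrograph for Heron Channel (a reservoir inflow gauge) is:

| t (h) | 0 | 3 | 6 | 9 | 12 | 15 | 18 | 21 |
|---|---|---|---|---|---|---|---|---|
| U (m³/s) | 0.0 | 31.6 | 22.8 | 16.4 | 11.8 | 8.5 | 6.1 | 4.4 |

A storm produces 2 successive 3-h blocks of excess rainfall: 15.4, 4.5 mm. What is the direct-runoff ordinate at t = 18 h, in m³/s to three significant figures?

By discrete convolution, Q_j = Σ (P_i / 10 mm) · U_{j−i}.
At t = 18 h (j=6): Q = (15.4/10)·6.1 + (4.5/10)·8.5 = 13.2 m³/s.

Q ≈ 13.2 m³/s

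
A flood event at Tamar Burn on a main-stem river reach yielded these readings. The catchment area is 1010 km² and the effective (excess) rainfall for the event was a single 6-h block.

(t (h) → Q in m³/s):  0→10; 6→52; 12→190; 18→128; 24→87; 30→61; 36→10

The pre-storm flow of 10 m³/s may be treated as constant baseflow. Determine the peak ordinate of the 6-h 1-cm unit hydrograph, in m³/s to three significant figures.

U_p ≈ 180 m³/s

Direct runoff: 0.0, 42.0, 180.0, 118.0, 77.0, 51.0, 0.0 m³/s; ΣQ_DR = 468.0 m³/s, peak = 180.0 m³/s.
Runoff depth d = ΣQ_DR·Δt / A = 468.0 × 21600 / (1010 km²) = 10.01 mm.
The 1-cm UH is the DRH scaled by (10 mm)/d, so U_p = 180.0 × 10/10.01 = 180 m³/s.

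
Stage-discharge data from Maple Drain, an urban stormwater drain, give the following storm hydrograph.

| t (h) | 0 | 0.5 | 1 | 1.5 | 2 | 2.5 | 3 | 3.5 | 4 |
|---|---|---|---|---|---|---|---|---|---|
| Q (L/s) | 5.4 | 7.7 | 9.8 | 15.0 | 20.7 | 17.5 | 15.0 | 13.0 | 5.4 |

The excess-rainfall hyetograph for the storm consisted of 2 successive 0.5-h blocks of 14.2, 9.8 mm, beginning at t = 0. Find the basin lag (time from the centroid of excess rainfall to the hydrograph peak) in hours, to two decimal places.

Centroid of excess rainfall: t_c = Σ P_i·t̄_i / ΣP_i = 0.4542 h (block centres at 0.25, 0.75 h).
Hydrograph peak occurs at t = 2 h, so basin lag t_L = 2 − 0.4542 = 1.55 h.

t_L ≈ 1.55 h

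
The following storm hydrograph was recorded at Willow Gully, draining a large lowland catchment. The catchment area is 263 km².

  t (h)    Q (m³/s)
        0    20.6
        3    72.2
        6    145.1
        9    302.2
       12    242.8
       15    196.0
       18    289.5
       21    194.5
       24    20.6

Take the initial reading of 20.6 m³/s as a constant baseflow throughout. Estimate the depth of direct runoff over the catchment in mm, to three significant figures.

Direct runoff: 0.0, 51.6, 124.5, 281.6, 222.2, 175.4, 268.9, 173.9, 0.0 m³/s; ΣQ_DR = 1298 m³/s.
V = ΣQ_DR · Δt = 1298 × 10800 s = 1.402 × 10^7 m³.
Over A = 263 km², depth = V / A = 53.3 mm.

d ≈ 53.3 mm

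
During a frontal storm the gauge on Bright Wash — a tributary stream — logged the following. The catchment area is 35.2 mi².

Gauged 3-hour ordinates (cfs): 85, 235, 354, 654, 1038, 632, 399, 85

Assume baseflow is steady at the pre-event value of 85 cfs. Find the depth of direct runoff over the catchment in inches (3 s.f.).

d ≈ 0.370 in

Direct runoff: 0.0, 150.0, 269.0, 569.0, 953.0, 547.0, 314.0, 0.0 cfs; ΣQ_DR = 2802 cfs.
V = ΣQ_DR · Δt = 2802 × 10800 s = 3.026 × 10^7 ft³.
Over A = 35.2 mi², depth = V / A = 0.370 in.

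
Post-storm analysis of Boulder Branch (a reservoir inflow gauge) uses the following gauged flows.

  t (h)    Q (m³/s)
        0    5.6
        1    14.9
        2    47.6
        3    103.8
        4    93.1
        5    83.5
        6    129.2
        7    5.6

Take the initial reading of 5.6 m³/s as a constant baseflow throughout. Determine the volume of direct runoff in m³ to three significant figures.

V ≈ 1.58 × 10^6 m³

Direct-runoff ordinates (Q − Q_b): 0.0, 9.3, 42.0, 98.2, 87.5, 77.9, 123.6, 0.0 m³/s.
ΣQ_DR = 438.5 m³/s.
With Δt = 1 h = 3600 s, V = ΣQ_DR · Δt = 438.5 × 3600 = 1.58 × 10^6 m³.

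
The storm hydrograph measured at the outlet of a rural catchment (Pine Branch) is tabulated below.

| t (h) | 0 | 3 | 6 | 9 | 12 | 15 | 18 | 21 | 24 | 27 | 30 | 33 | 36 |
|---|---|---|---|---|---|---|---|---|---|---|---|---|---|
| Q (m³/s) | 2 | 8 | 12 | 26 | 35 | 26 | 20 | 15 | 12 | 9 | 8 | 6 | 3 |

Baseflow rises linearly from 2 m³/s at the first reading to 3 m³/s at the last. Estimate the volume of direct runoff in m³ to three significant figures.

Direct-runoff ordinates (Q − Q_b): 0.00, 5.92, 9.83, 23.75, 32.67, 23.58, 17.50, 12.42, 9.33, 6.25, 5.17, 3.08, 0.00 m³/s.
ΣQ_DR = 149.5 m³/s.
With Δt = 3 h = 10800 s, V = ΣQ_DR · Δt = 149.5 × 10800 = 1.61 × 10^6 m³.

V ≈ 1.61 × 10^6 m³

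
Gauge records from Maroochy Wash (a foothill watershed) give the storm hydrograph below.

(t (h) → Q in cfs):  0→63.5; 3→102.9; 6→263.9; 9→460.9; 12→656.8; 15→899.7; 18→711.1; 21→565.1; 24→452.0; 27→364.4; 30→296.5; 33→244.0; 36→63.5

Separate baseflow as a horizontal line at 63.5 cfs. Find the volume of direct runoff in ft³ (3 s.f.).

V ≈ 4.66 × 10^7 ft³

Direct-runoff ordinates (Q − Q_b): 0.0, 39.4, 200.4, 397.4, 593.3, 836.2, 647.6, 501.6, 388.5, 300.9, 233.0, 180.5, 0.0 cfs.
ΣQ_DR = 4319 cfs.
With Δt = 3 h = 10800 s, V = ΣQ_DR · Δt = 4319 × 10800 = 4.66 × 10^7 ft³.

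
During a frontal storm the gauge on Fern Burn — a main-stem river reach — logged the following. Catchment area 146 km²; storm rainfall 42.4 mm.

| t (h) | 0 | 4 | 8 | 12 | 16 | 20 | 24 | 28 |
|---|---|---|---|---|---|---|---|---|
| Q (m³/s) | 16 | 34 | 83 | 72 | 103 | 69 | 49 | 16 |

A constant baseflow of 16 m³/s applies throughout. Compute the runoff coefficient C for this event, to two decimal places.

ΣQ_DR = 314.0 m³/s; V = ΣQ_DR·Δt = 4.522 × 10^6 m³.
Runoff depth d = V / A = 30.97 mm.
C = d / P = 30.97 / 42.4 = 0.73.

C ≈ 0.73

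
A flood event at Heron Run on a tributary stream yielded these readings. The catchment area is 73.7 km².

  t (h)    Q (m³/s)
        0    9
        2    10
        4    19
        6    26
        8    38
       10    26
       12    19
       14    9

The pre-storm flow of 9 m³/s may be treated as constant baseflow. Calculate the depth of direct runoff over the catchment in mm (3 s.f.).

Direct runoff: 0.0, 1.0, 10.0, 17.0, 29.0, 17.0, 10.0, 0.0 m³/s; ΣQ_DR = 84.00 m³/s.
V = ΣQ_DR · Δt = 84.00 × 7200 s = 6.048 × 10^5 m³.
Over A = 73.7 km², depth = V / A = 8.21 mm.

d ≈ 8.21 mm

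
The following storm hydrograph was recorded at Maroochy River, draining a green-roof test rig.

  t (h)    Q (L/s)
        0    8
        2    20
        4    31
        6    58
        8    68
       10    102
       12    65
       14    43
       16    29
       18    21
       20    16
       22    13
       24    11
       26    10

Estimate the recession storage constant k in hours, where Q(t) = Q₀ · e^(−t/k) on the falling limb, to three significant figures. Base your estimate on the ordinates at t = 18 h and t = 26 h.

k ≈ 10.8 h

On the falling limb, Q drops from 21 to 10 L/s between t = 18 h and t = 26 h (Δt = 8 h).
k = −Δt / ln(Q₂/Q₁) = −8 / ln(10/21) = 10.8 h.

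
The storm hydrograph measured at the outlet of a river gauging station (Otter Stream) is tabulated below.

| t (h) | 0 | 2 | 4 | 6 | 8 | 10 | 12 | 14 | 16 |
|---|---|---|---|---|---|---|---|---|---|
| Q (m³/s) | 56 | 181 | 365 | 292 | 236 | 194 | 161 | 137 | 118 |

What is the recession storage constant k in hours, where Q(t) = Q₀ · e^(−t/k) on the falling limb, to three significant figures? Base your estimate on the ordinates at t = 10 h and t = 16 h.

k ≈ 12.1 h

On the falling limb, Q drops from 194 to 118 m³/s between t = 10 h and t = 16 h (Δt = 6 h).
k = −Δt / ln(Q₂/Q₁) = −6 / ln(118/194) = 12.1 h.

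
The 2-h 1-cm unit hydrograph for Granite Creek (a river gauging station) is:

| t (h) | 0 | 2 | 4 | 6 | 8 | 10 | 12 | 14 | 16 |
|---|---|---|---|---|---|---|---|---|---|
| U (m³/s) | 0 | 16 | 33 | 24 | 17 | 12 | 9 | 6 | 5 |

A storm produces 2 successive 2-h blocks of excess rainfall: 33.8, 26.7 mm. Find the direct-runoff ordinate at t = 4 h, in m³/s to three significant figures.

Q ≈ 154 m³/s

By discrete convolution, Q_j = Σ (P_i / 10 mm) · U_{j−i}.
At t = 4 h (j=2): Q = (33.8/10)·33 + (26.7/10)·16 = 154 m³/s.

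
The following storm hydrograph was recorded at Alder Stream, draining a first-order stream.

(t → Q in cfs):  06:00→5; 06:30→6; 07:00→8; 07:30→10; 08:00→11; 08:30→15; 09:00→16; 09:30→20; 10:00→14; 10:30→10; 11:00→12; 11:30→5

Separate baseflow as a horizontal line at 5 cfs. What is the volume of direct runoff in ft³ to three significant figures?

V ≈ 1.30 × 10^5 ft³

Direct-runoff ordinates (Q − Q_b): 0.0, 1.0, 3.0, 5.0, 6.0, 10.0, 11.0, 15.0, 9.0, 5.0, 7.0, 0.0 cfs.
ΣQ_DR = 72.00 cfs.
With Δt = 0.5 h = 1800 s, V = ΣQ_DR · Δt = 72.00 × 1800 = 1.30 × 10^5 ft³.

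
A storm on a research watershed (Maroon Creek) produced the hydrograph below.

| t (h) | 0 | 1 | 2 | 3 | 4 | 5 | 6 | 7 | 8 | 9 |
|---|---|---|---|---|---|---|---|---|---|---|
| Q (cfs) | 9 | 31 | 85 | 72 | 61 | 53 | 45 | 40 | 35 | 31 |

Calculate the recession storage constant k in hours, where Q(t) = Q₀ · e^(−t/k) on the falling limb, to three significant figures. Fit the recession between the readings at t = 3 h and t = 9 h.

On the falling limb, Q drops from 72 to 31 cfs between t = 3 h and t = 9 h (Δt = 6 h).
k = −Δt / ln(Q₂/Q₁) = −6 / ln(31/72) = 7.12 h.

k ≈ 7.12 h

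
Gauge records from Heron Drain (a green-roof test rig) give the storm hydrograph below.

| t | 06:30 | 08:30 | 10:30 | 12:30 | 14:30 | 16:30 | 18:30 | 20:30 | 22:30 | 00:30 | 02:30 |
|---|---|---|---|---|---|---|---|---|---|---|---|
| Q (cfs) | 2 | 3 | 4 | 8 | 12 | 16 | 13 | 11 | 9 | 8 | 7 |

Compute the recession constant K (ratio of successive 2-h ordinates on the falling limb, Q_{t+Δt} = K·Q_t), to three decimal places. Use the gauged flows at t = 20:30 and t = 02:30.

K ≈ 0.860

Using the recession-limb readings at t = 20:30 and t = 02:30: Q falls from 11 to 7 cfs over 3 intervals.
K = (Q₂/Q₁)^(1/3) = (7/11)^(1/3) = 0.860.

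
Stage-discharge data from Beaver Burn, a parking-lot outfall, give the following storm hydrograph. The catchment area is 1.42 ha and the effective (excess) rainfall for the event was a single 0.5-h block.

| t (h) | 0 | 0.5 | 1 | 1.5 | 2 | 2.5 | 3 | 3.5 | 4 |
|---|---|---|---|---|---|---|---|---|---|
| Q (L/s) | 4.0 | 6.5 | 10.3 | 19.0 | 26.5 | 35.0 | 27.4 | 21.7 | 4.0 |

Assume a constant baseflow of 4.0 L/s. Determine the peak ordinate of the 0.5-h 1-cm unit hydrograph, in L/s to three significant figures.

U_p ≈ 20.7 L/s

Direct runoff: 0.0, 2.5, 6.3, 15.0, 22.5, 31.0, 23.4, 17.7, 0.0 L/s; ΣQ_DR = 118.4 L/s, peak = 31.0 L/s.
Runoff depth d = ΣQ_DR·Δt / A = 118.4 × 1800 / (1.42 ha) = 15.01 mm.
The 1-cm UH is the DRH scaled by (10 mm)/d, so U_p = 31.0 × 10/15.01 = 20.7 L/s.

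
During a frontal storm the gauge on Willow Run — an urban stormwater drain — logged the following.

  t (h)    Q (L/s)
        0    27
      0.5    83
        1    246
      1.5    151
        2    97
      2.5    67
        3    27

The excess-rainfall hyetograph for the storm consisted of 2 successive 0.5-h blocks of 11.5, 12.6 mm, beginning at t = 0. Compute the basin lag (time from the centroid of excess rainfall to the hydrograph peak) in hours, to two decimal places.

t_L ≈ 0.49 h

Centroid of excess rainfall: t_c = Σ P_i·t̄_i / ΣP_i = 0.5114 h (block centres at 0.25, 0.75 h).
Hydrograph peak occurs at t = 1 h, so basin lag t_L = 1 − 0.5114 = 0.49 h.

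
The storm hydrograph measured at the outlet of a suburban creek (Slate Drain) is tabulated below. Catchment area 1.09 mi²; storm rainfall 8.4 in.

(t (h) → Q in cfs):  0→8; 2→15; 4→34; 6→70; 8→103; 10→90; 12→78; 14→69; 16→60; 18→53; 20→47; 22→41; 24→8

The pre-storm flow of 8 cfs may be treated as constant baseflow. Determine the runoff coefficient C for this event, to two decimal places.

ΣQ_DR = 572.0 cfs; V = ΣQ_DR·Δt = 4.118 × 10^6 ft³.
Runoff depth d = V / A = 1.626 in.
C = d / P = 1.626 / 8.4 = 0.19.

C ≈ 0.19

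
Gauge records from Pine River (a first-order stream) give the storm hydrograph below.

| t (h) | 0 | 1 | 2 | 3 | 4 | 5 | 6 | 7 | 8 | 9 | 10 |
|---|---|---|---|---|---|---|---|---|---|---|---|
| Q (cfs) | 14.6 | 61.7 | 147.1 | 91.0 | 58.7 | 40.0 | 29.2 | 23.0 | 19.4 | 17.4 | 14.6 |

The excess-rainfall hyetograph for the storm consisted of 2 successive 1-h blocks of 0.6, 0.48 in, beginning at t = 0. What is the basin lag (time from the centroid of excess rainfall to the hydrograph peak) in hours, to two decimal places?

Centroid of excess rainfall: t_c = Σ P_i·t̄_i / ΣP_i = 0.9444 h (block centres at 0.5, 1.5 h).
Hydrograph peak occurs at t = 2 h, so basin lag t_L = 2 − 0.9444 = 1.06 h.

t_L ≈ 1.06 h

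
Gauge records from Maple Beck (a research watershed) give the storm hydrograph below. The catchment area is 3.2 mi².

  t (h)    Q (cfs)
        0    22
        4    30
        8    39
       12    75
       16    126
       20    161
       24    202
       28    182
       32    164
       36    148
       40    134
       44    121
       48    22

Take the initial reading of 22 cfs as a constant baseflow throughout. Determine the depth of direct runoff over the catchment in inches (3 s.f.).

d ≈ 2.21 in

Direct runoff: 0.0, 8.0, 17.0, 53.0, 104.0, 139.0, 180.0, 160.0, 142.0, 126.0, 112.0, 99.0, 0.0 cfs; ΣQ_DR = 1140 cfs.
V = ΣQ_DR · Δt = 1140 × 14400 s = 1.642 × 10^7 ft³.
Over A = 3.2 mi², depth = V / A = 2.21 in.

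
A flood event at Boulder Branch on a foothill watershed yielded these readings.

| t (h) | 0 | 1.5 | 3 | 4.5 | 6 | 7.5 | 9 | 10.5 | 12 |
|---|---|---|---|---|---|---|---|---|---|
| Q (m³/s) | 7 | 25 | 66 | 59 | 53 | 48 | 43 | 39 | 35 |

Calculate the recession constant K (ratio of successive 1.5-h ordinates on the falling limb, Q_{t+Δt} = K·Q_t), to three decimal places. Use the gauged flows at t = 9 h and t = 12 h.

K ≈ 0.902

Using the recession-limb readings at t = 9 h and t = 12 h: Q falls from 43 to 35 m³/s over 2 intervals.
K = (Q₂/Q₁)^(1/2) = (35/43)^(1/2) = 0.902.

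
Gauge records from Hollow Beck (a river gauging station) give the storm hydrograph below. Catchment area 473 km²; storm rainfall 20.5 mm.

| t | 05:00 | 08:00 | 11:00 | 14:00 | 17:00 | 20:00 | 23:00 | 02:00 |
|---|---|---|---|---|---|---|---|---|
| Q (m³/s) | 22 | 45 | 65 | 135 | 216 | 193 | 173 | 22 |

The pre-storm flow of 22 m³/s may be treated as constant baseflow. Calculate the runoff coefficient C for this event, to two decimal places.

C ≈ 0.77

ΣQ_DR = 695.0 m³/s; V = ΣQ_DR·Δt = 7.506 × 10^6 m³.
Runoff depth d = V / A = 15.87 mm.
C = d / P = 15.87 / 20.5 = 0.77.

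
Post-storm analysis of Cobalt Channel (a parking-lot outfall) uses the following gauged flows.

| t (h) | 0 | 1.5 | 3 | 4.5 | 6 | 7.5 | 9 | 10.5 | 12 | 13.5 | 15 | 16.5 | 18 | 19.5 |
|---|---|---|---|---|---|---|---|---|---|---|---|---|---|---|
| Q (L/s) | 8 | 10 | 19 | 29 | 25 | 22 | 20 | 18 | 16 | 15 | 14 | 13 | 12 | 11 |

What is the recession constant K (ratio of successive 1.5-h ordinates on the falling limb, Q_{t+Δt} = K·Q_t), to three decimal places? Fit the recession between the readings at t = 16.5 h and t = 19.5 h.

Using the recession-limb readings at t = 16.5 h and t = 19.5 h: Q falls from 13 to 11 L/s over 2 intervals.
K = (Q₂/Q₁)^(1/2) = (11/13)^(1/2) = 0.920.

K ≈ 0.920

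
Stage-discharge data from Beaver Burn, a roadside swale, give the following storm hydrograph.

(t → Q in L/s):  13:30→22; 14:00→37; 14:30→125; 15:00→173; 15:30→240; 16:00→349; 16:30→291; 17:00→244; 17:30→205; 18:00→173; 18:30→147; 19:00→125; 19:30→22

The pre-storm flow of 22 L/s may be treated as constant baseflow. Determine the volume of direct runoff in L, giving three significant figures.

V ≈ 3.36 × 10^6 L

Direct-runoff ordinates (Q − Q_b): 0.0, 15.0, 103.0, 151.0, 218.0, 327.0, 269.0, 222.0, 183.0, 151.0, 125.0, 103.0, 0.0 L/s.
ΣQ_DR = 1867 L/s.
With Δt = 0.5 h = 1800 s, V = ΣQ_DR · Δt = 1867 × 1800 = 3.36 × 10^6 L.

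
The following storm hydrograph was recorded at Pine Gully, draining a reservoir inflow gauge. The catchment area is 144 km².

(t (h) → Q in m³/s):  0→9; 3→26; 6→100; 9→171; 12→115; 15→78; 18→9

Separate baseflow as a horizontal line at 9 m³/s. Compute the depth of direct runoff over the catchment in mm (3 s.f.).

Direct runoff: 0.0, 17.0, 91.0, 162.0, 106.0, 69.0, 0.0 m³/s; ΣQ_DR = 445.0 m³/s.
V = ΣQ_DR · Δt = 445.0 × 10800 s = 4.806 × 10^6 m³.
Over A = 144 km², depth = V / A = 33.4 mm.

d ≈ 33.4 mm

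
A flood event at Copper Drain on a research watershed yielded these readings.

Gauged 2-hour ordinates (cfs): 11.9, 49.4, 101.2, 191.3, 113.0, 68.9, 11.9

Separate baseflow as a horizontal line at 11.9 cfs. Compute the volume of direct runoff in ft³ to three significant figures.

Direct-runoff ordinates (Q − Q_b): 0.0, 37.5, 89.3, 179.4, 101.1, 57.0, 0.0 cfs.
ΣQ_DR = 464.3 cfs.
With Δt = 2 h = 7200 s, V = ΣQ_DR · Δt = 464.3 × 7200 = 3.34 × 10^6 ft³.

V ≈ 3.34 × 10^6 ft³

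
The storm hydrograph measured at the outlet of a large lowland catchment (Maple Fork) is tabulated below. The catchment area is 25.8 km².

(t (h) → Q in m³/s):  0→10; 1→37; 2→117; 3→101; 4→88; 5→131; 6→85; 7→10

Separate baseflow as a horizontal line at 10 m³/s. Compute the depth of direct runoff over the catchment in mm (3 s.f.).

Direct runoff: 0.0, 27.0, 107.0, 91.0, 78.0, 121.0, 75.0, 0.0 m³/s; ΣQ_DR = 499.0 m³/s.
V = ΣQ_DR · Δt = 499.0 × 3600 s = 1.796 × 10^6 m³.
Over A = 25.8 km², depth = V / A = 69.6 mm.

d ≈ 69.6 mm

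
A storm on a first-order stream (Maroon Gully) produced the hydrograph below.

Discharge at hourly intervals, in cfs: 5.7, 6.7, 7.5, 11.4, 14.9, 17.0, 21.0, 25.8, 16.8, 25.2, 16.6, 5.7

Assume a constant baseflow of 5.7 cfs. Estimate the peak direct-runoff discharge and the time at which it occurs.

Subtracting baseflow gives direct-runoff ordinates: 0.0, 1.0, 1.8, 5.7, 9.2, 11.3, 15.3, 20.1, 11.1, 19.5, 10.9, 0.0 cfs.
The maximum is 20.1 cfs, occurring at the reading for t = 7 h.

Q_p = 20.1 cfs at t = 7 h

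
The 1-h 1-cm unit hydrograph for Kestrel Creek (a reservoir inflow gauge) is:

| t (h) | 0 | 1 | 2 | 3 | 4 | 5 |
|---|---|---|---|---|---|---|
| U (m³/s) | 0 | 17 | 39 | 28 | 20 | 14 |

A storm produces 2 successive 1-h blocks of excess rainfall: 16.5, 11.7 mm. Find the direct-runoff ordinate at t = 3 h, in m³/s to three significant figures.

By discrete convolution, Q_j = Σ (P_i / 10 mm) · U_{j−i}.
At t = 3 h (j=3): Q = (16.5/10)·28 + (11.7/10)·39 = 91.8 m³/s.

Q ≈ 91.8 m³/s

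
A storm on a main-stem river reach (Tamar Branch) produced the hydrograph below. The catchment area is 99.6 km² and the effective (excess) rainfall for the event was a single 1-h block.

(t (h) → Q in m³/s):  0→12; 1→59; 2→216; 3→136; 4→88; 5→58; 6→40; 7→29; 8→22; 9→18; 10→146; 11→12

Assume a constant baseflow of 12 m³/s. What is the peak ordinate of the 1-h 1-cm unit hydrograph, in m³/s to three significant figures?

U_p ≈ 81.6 m³/s

Direct runoff: 0.0, 47.0, 204.0, 124.0, 76.0, 46.0, 28.0, 17.0, 10.0, 6.0, 134.0, 0.0 m³/s; ΣQ_DR = 692.0 m³/s, peak = 204.0 m³/s.
Runoff depth d = ΣQ_DR·Δt / A = 692.0 × 3600 / (99.6 km²) = 25.01 mm.
The 1-cm UH is the DRH scaled by (10 mm)/d, so U_p = 204.0 × 10/25.01 = 81.6 m³/s.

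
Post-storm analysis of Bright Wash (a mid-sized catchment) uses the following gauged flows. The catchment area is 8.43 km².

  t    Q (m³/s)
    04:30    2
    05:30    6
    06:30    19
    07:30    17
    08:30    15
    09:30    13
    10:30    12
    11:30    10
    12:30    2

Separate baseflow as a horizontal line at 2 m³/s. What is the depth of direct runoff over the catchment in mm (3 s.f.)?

d ≈ 33.3 mm

Direct runoff: 0.0, 4.0, 17.0, 15.0, 13.0, 11.0, 10.0, 8.0, 0.0 m³/s; ΣQ_DR = 78.00 m³/s.
V = ΣQ_DR · Δt = 78.00 × 3600 s = 2.808 × 10^5 m³.
Over A = 8.43 km², depth = V / A = 33.3 mm.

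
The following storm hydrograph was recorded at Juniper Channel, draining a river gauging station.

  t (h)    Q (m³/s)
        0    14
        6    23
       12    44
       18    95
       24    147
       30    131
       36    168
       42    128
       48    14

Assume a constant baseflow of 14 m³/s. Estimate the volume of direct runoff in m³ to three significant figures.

Direct-runoff ordinates (Q − Q_b): 0.0, 9.0, 30.0, 81.0, 133.0, 117.0, 154.0, 114.0, 0.0 m³/s.
ΣQ_DR = 638.0 m³/s.
With Δt = 6 h = 21600 s, V = ΣQ_DR · Δt = 638.0 × 21600 = 1.38 × 10^7 m³.

V ≈ 1.38 × 10^7 m³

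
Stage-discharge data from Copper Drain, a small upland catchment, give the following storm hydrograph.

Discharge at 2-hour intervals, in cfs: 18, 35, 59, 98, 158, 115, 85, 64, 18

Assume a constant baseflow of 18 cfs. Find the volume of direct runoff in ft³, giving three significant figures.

V ≈ 3.51 × 10^6 ft³

Direct-runoff ordinates (Q − Q_b): 0.0, 17.0, 41.0, 80.0, 140.0, 97.0, 67.0, 46.0, 0.0 cfs.
ΣQ_DR = 488.0 cfs.
With Δt = 2 h = 7200 s, V = ΣQ_DR · Δt = 488.0 × 7200 = 3.51 × 10^6 ft³.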